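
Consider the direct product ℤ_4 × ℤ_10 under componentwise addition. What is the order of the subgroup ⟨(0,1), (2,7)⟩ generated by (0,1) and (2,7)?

20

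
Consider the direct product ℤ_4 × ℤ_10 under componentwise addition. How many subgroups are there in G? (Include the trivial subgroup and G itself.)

|G| = 40, so by Lagrange every subgroup order divides 40. Divisors: 1, 2, 4, 5, 8, 10, 20, 40.
Subgroups by order — order 1: 1; order 2: 3; order 4: 3; order 5: 1; order 8: 1; order 10: 3; order 20: 3; order 40: 1.
Total: 1 + 3 + 3 + 1 + 1 + 3 + 3 + 1 = 16.

16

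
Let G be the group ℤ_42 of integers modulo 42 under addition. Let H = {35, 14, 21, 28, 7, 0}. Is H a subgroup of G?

Yes

|H| = 6 divides |G| = 42, consistent with Lagrange.
H contains the identity, every element's inverse is in H, and H is closed under +: it is a subgroup.
In fact H = ⟨35⟩.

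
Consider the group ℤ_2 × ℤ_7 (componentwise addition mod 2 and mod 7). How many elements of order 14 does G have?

6

An element (a,b) has order lcm(ord(a), ord(b)); count pairs with lcm equal to 14.
Enumerating gives 6 such elements.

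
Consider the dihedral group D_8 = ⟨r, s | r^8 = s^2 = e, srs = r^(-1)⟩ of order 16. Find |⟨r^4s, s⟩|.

|⟨r^4s⟩| = 2 and |⟨s⟩| = 2, so |H| is a multiple of lcm(2, 2) = 2 and divides |G| = 16.
Closing under the operation: H = {e, r^4, s, r^4s}, so |H| = 4.

4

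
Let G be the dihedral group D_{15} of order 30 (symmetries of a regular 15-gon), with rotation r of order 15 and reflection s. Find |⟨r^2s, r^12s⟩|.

|⟨r^2s⟩| = 2 and |⟨r^12s⟩| = 2, so |H| is a multiple of lcm(2, 2) = 2 and divides |G| = 30.
Closing under the operation: H = {e, r^5, r^10, r^2s, r^7s, r^12s}, so |H| = 6.

6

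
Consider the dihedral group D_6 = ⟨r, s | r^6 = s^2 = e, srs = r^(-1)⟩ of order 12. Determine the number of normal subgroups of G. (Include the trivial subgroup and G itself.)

7

G has 16 subgroups. Checking conjugation-invariance by order — order 1: 1/1 normal; order 2: 1/7 normal; order 3: 1/1 normal; order 4: 0/3 normal; order 6: 3/3 normal; order 12: 1/1 normal.
Total normal subgroups: 7.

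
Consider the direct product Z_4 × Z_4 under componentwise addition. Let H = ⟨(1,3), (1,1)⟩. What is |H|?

|⟨(1,3)⟩| = 4 and |⟨(1,1)⟩| = 4, so |H| is a multiple of lcm(4, 4) = 4 and divides |G| = 16.
Closing under the operation: H = {(0,0), (0,2), (1,1), (1,3), (2,0), (2,2), (3,1), (3,3)}, so |H| = 8.

8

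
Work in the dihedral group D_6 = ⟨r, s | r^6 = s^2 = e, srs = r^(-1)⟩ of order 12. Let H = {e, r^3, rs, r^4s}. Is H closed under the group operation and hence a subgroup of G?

Yes

|H| = 4 divides |G| = 12, consistent with Lagrange.
H contains the identity, every element's inverse is in H, and H is closed under ·: it is a subgroup.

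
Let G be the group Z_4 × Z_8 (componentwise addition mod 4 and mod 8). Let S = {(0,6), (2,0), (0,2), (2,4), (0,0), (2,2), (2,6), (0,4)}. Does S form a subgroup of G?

|S| = 8 divides |G| = 32, consistent with Lagrange.
S contains the identity, every element's inverse is in S, and S is closed under +: it is a subgroup.

Yes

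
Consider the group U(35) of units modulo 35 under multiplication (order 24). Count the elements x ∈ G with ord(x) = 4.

The elements of order 4 are: 8, 13, 22, 27.
That's 4.

4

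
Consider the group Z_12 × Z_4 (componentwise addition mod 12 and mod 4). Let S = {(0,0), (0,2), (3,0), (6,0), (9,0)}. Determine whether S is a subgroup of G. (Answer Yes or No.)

|S| = 5 does not divide |G| = 48, so by Lagrange S is not a subgroup.

No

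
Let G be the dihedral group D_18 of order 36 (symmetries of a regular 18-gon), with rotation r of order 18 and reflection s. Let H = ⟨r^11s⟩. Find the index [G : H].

18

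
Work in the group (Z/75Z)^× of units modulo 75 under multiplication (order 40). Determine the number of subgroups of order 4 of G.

3

|G| = 40 and 4 | 40, so subgroups of order 4 are possible by Lagrange.
The subgroups of order 4 are: {1, 26, 49, 74}; {1, 32, 49, 68}; {1, 7, 43, 49}.
So G has 3 subgroups of order 4.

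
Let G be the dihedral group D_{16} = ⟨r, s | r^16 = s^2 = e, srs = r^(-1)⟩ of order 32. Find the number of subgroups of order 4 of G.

|G| = 32 and 4 | 32, so subgroups of order 4 are possible by Lagrange.
The subgroups of order 4 are: {e, r^8, r^2s, r^10s}; {e, r^8, r^3s, r^11s}; {e, r^4, r^8, r^12}; {e, r^8, r^4s, r^12s}; … (9 in all).
So G has 9 subgroups of order 4.

9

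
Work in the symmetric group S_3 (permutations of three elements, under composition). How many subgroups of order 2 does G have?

3

|G| = 6 and 2 | 6, so subgroups of order 2 are possible by Lagrange.
The subgroups of order 2 are: {e, (1 2)}; {e, (1 3)}; {e, (2 3)}.
So G has 3 subgroups of order 2.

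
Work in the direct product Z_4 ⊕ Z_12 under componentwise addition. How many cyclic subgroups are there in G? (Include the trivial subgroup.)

Each element a generates a cyclic subgroup ⟨a⟩; distinct elements may generate the same one (a cyclic group of order d has φ(d) generators).
Cyclic subgroups by order — order 1: 1; order 2: 3; order 3: 1; order 4: 6; order 6: 3; order 12: 6.
Total: 20.

20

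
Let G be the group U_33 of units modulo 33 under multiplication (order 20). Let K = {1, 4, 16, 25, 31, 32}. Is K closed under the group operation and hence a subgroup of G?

|K| = 6 does not divide |G| = 20, so by Lagrange K is not a subgroup.

No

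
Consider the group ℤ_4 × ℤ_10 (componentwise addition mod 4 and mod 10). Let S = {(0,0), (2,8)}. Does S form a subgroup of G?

(2,8) ∈ S but its inverse (2,2) ∉ S, so S is not a subgroup.

No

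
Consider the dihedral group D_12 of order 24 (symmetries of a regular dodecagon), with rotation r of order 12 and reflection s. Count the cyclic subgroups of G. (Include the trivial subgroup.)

18

A cyclic subgroup of order d is generated by each of its φ(d) elements of order d, so the cyclic subgroups of order d number (#elements of order d)/φ(d).
Cyclic subgroups by order — order 1: 1; order 2: 13; order 3: 1; order 4: 1; order 6: 1; order 12: 1.
Total: 18.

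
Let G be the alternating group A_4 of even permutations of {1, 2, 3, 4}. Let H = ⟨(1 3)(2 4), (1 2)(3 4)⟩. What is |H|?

|⟨(1 3)(2 4)⟩| = 2 and |⟨(1 2)(3 4)⟩| = 2, so |H| is a multiple of lcm(2, 2) = 2 and divides |G| = 12.
Closing under the operation: H = {e, (1 2)(3 4), (1 3)(2 4), (1 4)(2 3)}, so |H| = 4.

4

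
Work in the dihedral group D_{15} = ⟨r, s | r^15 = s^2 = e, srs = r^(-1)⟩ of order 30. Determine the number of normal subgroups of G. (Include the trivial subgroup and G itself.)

G has 28 subgroups. Checking conjugation-invariance by order — order 1: 1/1 normal; order 2: 0/15 normal; order 3: 1/1 normal; order 5: 1/1 normal; order 6: 0/5 normal; order 10: 0/3 normal; order 15: 1/1 normal; order 30: 1/1 normal.
Total normal subgroups: 5.

5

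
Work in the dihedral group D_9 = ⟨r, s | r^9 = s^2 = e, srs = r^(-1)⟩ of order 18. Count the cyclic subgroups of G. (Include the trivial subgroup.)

Each element a generates a cyclic subgroup ⟨a⟩; distinct elements may generate the same one (a cyclic group of order d has φ(d) generators).
Cyclic subgroups by order — order 1: 1; order 2: 9; order 3: 1; order 9: 1.
Total: 12.

12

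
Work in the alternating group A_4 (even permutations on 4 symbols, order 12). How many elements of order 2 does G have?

3

The elements of order 2 are: (1 2)(3 4), (1 3)(2 4), (1 4)(2 3).
That's 3.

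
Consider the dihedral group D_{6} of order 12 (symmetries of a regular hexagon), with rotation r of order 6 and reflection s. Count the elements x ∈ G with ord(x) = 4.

No element of G has order 4 (even though 4 | 12).

0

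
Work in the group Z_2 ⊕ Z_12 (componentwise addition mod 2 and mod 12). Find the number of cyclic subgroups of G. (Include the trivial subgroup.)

12

Group the elements of G by the cyclic subgroup they generate; each cyclic subgroup of order d accounts for φ(d) elements.
Cyclic subgroups by order — order 1: 1; order 2: 3; order 3: 1; order 4: 2; order 6: 3; order 12: 2.
Total: 12.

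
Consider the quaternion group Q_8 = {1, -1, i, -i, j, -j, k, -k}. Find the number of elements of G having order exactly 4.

6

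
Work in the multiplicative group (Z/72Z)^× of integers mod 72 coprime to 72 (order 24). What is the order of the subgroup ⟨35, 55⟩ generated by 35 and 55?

4

|⟨35⟩| = 2 and |⟨55⟩| = 2, so |H| is a multiple of lcm(2, 2) = 2 and divides |G| = 24.
Closing under the operation: H = {1, 35, 53, 55}, so |H| = 4.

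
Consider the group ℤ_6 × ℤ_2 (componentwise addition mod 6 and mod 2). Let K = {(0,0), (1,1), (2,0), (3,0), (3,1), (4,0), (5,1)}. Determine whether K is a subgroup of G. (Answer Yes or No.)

|K| = 7 does not divide |G| = 12, so by Lagrange K is not a subgroup.

No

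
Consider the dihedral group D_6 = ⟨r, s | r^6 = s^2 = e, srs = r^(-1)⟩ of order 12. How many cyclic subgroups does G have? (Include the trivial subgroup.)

10

Each element a generates a cyclic subgroup ⟨a⟩; distinct elements may generate the same one (a cyclic group of order d has φ(d) generators).
Cyclic subgroups by order — order 1: 1; order 2: 7; order 3: 1; order 6: 1.
Total: 10.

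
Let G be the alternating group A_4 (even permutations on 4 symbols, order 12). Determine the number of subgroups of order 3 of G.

4

|G| = 12 and 3 | 12, so subgroups of order 3 are possible by Lagrange.
The subgroups of order 3 are: {e, (1 2 3), (1 3 2)}; {e, (1 2 4), (1 4 2)}; {e, (1 3 4), (1 4 3)}; {e, (2 3 4), (2 4 3)}.
So G has 4 subgroups of order 3.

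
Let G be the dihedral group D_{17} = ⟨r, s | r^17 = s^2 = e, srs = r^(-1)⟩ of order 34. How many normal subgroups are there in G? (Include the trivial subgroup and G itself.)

G has 20 subgroups. Checking conjugation-invariance by order — order 1: 1/1 normal; order 2: 0/17 normal; order 17: 1/1 normal; order 34: 1/1 normal.
Total normal subgroups: 3.

3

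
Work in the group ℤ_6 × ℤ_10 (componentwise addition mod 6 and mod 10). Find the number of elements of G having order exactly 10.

An element (a,b) has order lcm(ord(a), ord(b)); count pairs with lcm equal to 10.
Enumerating gives 12 such elements.

12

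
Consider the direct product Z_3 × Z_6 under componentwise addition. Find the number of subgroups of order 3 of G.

|G| = 18 and 3 | 18, so subgroups of order 3 are possible by Lagrange.
The subgroups of order 3 are: {(0,0), (0,2), (0,4)}; {(0,0), (1,0), (2,0)}; {(0,0), (1,2), (2,4)}; {(0,0), (1,4), (2,2)}.
So G has 4 subgroups of order 3.

4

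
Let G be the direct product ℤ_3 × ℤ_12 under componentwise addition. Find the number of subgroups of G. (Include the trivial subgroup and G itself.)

|G| = 36, so by Lagrange every subgroup order divides 36. Divisors: 1, 2, 3, 4, 6, 9, 12, 18, 36.
Subgroups by order — order 1: 1; order 2: 1; order 3: 4; order 4: 1; order 6: 4; order 9: 1; order 12: 4; order 18: 1; order 36: 1.
Total: 1 + 1 + 4 + 1 + 4 + 1 + 4 + 1 + 1 = 18.

18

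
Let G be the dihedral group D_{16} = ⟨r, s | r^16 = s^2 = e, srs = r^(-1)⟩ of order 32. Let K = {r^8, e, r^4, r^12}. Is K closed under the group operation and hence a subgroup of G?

Yes

|K| = 4 divides |G| = 32, consistent with Lagrange.
K contains the identity, every element's inverse is in K, and K is closed under ·: it is a subgroup.
In fact K = ⟨r^12⟩.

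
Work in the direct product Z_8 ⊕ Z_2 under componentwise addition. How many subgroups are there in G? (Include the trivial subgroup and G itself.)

|G| = 16, so by Lagrange every subgroup order divides 16. Divisors: 1, 2, 4, 8, 16.
Subgroups by order — order 1: 1; order 2: 3; order 4: 3; order 8: 3; order 16: 1.
Total: 1 + 3 + 3 + 3 + 1 = 11.

11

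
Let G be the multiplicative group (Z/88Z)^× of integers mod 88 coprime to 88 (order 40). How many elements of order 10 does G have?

Enumerating element orders in G gives 28 elements of order 10.

28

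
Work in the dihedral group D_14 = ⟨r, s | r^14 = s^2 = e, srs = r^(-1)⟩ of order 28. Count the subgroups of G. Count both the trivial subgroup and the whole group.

28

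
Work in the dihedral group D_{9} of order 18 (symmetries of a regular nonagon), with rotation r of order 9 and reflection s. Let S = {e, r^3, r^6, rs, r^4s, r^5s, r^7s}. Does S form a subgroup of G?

No

|S| = 7 does not divide |G| = 18, so by Lagrange S is not a subgroup.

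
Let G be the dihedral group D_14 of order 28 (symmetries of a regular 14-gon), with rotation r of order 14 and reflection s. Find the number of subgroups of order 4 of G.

7

|G| = 28 and 4 | 28, so subgroups of order 4 are possible by Lagrange.
The subgroups of order 4 are: {e, r^7, r^3s, r^10s}; {e, r^7, r^4s, r^11s}; {e, r^7, r^5s, r^12s}; {e, r^7, r^6s, r^13s}; … (7 in all).
So G has 7 subgroups of order 4.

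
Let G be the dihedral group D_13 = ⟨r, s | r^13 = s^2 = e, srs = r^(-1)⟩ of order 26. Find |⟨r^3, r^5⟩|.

|⟨r^3⟩| = 13 and |⟨r^5⟩| = 13, so |H| is a multiple of lcm(13, 13) = 13 and divides |G| = 26.
Closing under the operation: H = {e, r, r^2, r^3, r^4, r^5, r^6, r^7, r^8, r^9, r^10, r^11, r^12}, so |H| = 13.

13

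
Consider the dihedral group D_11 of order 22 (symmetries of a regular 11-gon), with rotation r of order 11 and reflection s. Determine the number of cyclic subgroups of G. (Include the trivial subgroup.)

13

A cyclic subgroup of order d is generated by each of its φ(d) elements of order d, so the cyclic subgroups of order d number (#elements of order d)/φ(d).
Cyclic subgroups by order — order 1: 1; order 2: 11; order 11: 1.
Total: 13.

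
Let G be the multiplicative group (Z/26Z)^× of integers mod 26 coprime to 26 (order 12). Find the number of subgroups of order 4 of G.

1

|G| = 12 and 4 | 12, so subgroups of order 4 are possible by Lagrange.
The subgroups of order 4 are: {1, 5, 21, 25}.
So G has 1 subgroup of order 4.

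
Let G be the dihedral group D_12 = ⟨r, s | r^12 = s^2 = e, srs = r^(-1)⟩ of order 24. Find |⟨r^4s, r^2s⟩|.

|⟨r^4s⟩| = 2 and |⟨r^2s⟩| = 2, so |H| is a multiple of lcm(2, 2) = 2 and divides |G| = 24.
Closing under the operation: H = {e, r^2, r^4, r^6, r^8, r^10, s, r^2s, r^4s, r^6s, r^8s, r^10s}, so |H| = 12.

12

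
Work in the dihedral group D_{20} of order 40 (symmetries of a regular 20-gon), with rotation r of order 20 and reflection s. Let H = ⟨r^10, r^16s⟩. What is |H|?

|⟨r^10⟩| = 2 and |⟨r^16s⟩| = 2, so |H| is a multiple of lcm(2, 2) = 2 and divides |G| = 40.
Closing under the operation: H = {e, r^10, r^6s, r^16s}, so |H| = 4.

4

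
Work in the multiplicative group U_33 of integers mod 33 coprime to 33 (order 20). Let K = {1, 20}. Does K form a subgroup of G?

20 ∈ K but its inverse 5 ∉ K, so K is not a subgroup.

No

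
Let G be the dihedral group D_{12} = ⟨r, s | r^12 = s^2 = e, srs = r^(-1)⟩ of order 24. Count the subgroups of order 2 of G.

|G| = 24 and 2 | 24, so subgroups of order 2 are possible by Lagrange.
The subgroups of order 2 are: {e, r^10s}; {e, r^11s}; {e, r^2s}; {e, r^3s}; … (13 in all).
So G has 13 subgroups of order 2.

13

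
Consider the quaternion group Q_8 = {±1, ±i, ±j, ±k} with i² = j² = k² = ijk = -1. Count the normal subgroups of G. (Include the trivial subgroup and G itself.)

6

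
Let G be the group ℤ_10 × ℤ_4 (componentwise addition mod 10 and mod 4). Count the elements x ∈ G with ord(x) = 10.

An element (a,b) has order lcm(ord(a), ord(b)); count pairs with lcm equal to 10.
Enumerating gives 12 such elements.

12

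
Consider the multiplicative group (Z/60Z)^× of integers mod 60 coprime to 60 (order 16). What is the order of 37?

4

Compute successive powers of 37 mod 60: 37, 49, 13, 1; 37^4 ≡ 1 (mod 60).
So |⟨37⟩| = 4.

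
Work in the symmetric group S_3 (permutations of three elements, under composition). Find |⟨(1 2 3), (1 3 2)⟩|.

|⟨(1 2 3)⟩| = 3 and |⟨(1 3 2)⟩| = 3, so |H| is a multiple of lcm(3, 3) = 3 and divides |G| = 6.
Closing under the operation: H = {e, (1 2 3), (1 3 2)}, so |H| = 3.

3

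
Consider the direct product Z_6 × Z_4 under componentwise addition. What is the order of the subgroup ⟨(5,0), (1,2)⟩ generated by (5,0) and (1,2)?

12

|⟨(5,0)⟩| = 6 and |⟨(1,2)⟩| = 6, so |H| is a multiple of lcm(6, 6) = 6 and divides |G| = 24.
Closing under the operation: H = {(0,0), (0,2), (1,0), (1,2), (2,0), (2,2), (3,0), (3,2), (4,0), (4,2), (5,0), (5,2)}, so |H| = 12.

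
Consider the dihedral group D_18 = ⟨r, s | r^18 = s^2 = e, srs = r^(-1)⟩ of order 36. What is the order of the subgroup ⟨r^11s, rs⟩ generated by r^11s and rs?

18

|⟨r^11s⟩| = 2 and |⟨rs⟩| = 2, so |H| is a multiple of lcm(2, 2) = 2 and divides |G| = 36.
Closing under the operation: H = {e, r^2, r^4, r^6, r^8, r^10, r^12, r^14, r^16, rs, r^3s, r^5s, r^7s, r^9s, r^11s, r^13s, r^15s, r^17s}, so |H| = 18.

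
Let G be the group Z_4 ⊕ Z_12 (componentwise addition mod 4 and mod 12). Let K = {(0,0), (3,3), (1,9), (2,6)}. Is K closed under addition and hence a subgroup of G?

Yes

|K| = 4 divides |G| = 48, consistent with Lagrange.
K contains the identity, every element's inverse is in K, and K is closed under +: it is a subgroup.
In fact K = ⟨(3,3)⟩.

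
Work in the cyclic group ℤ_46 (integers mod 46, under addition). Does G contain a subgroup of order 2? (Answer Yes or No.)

Yes

2 | 46. A subgroup of order 2 is {0, 23}.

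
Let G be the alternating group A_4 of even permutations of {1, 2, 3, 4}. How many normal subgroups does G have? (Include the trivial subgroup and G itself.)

3

G has 10 subgroups. Checking conjugation-invariance by order — order 1: 1/1 normal; order 2: 0/3 normal; order 3: 0/4 normal; order 4: 1/1 normal; order 12: 1/1 normal.
Total normal subgroups: 3.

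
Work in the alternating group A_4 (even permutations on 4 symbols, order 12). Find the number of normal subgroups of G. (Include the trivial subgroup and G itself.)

G has 10 subgroups. Checking conjugation-invariance by order — order 1: 1/1 normal; order 2: 0/3 normal; order 3: 0/4 normal; order 4: 1/1 normal; order 12: 1/1 normal.
Total normal subgroups: 3.

3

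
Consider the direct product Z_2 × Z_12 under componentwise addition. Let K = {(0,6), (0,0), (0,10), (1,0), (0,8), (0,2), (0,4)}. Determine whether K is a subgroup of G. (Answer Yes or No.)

|K| = 7 does not divide |G| = 24, so by Lagrange K is not a subgroup.

No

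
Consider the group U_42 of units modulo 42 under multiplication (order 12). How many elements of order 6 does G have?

6

The elements of order 6 are: 5, 11, 17, 19, 23, 31.
That's 6.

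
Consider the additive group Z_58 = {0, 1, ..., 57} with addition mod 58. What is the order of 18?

29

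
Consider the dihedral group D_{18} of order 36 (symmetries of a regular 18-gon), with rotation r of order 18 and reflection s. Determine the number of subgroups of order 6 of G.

7

|G| = 36 and 6 | 36, so subgroups of order 6 are possible by Lagrange.
The subgroups of order 6 are: {e, r^6, r^12, r^4s, r^10s, r^16s}; {e, r^6, r^12, r^5s, r^11s, r^17s}; {e, r^6, r^12, s, r^6s, r^12s}; {e, r^6, r^12, rs, r^7s, r^13s}; … (7 in all).
So G has 7 subgroups of order 6.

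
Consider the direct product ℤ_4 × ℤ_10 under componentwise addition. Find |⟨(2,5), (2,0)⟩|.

|⟨(2,5)⟩| = 2 and |⟨(2,0)⟩| = 2, so |H| is a multiple of lcm(2, 2) = 2 and divides |G| = 40.
Closing under the operation: H = {(0,0), (0,5), (2,0), (2,5)}, so |H| = 4.

4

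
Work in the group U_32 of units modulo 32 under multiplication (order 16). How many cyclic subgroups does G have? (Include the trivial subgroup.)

8

Group the elements of G by the cyclic subgroup they generate; each cyclic subgroup of order d accounts for φ(d) elements.
Cyclic subgroups by order — order 1: 1; order 2: 3; order 4: 2; order 8: 2.
Total: 8.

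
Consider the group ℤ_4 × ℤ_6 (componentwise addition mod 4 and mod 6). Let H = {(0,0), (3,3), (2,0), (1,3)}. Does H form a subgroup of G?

|H| = 4 divides |G| = 24, consistent with Lagrange.
H contains the identity, every element's inverse is in H, and H is closed under +: it is a subgroup.
In fact H = ⟨(3,3)⟩.

Yes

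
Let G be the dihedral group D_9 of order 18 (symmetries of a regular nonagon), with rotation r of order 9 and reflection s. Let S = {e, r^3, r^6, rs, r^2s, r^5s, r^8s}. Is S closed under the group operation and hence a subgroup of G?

No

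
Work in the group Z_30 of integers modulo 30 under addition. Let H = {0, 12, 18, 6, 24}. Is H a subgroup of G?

Yes

|H| = 5 divides |G| = 30, consistent with Lagrange.
H contains the identity, every element's inverse is in H, and H is closed under +: it is a subgroup.
In fact H = ⟨18⟩.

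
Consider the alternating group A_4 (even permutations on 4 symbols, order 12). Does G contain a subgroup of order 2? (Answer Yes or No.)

Yes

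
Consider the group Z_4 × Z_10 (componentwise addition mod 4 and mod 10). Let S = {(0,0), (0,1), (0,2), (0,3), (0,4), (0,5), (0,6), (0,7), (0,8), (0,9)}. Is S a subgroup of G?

Yes

|S| = 10 divides |G| = 40, consistent with Lagrange.
S contains the identity, every element's inverse is in S, and S is closed under +: it is a subgroup.
In fact S = ⟨(0,1)⟩.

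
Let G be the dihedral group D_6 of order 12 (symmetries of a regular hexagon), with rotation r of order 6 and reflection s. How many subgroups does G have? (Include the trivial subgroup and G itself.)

|G| = 12, so by Lagrange every subgroup order divides 12. Divisors: 1, 2, 3, 4, 6, 12.
Subgroups by order — order 1: 1; order 2: 7; order 3: 1; order 4: 3; order 6: 3; order 12: 1.
Total: 1 + 7 + 1 + 3 + 3 + 1 = 16.

16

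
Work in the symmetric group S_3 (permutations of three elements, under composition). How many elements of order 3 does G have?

2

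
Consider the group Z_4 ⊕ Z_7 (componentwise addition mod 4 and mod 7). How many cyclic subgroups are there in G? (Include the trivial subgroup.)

Each element a generates a cyclic subgroup ⟨a⟩; distinct elements may generate the same one (a cyclic group of order d has φ(d) generators).
Cyclic subgroups by order — order 1: 1; order 2: 1; order 4: 1; order 7: 1; order 14: 1; order 28: 1.
Total: 6.

6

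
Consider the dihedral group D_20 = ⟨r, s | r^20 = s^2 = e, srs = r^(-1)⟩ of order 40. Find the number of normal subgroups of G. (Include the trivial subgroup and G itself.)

9

G has 48 subgroups. Checking conjugation-invariance by order — order 1: 1/1 normal; order 2: 1/21 normal; order 4: 1/11 normal; order 5: 1/1 normal; order 8: 0/5 normal; order 10: 1/5 normal; order 20: 3/3 normal; order 40: 1/1 normal.
Total normal subgroups: 9.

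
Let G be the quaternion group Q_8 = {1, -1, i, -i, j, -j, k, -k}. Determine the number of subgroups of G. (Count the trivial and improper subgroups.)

6

|G| = 8, so by Lagrange every subgroup order divides 8. Divisors: 1, 2, 4, 8.
Subgroups by order — order 1: 1; order 2: 1; order 4: 3; order 8: 1.
Total: 1 + 1 + 3 + 1 = 6.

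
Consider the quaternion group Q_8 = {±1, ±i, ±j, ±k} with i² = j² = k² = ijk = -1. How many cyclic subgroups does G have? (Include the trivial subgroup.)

Each element a generates a cyclic subgroup ⟨a⟩; distinct elements may generate the same one (a cyclic group of order d has φ(d) generators).
Cyclic subgroups by order — order 1: 1; order 2: 1; order 4: 3.
Total: 5.

5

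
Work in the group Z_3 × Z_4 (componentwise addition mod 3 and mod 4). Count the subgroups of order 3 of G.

1

|G| = 12 and 3 | 12, so subgroups of order 3 are possible by Lagrange.
The subgroups of order 3 are: {(0,0), (1,0), (2,0)}.
So G has 1 subgroup of order 3.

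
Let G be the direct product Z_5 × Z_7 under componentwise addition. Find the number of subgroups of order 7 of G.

|G| = 35 and 7 | 35, so subgroups of order 7 are possible by Lagrange.
The subgroups of order 7 are: {(0,0), (0,1), (0,2), (0,3), (0,4), (0,5), (0,6)}.
So G has 1 subgroup of order 7.

1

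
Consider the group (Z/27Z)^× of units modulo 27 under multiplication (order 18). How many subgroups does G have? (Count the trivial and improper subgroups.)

6

|G| = 18, so by Lagrange every subgroup order divides 18. Divisors: 1, 2, 3, 6, 9, 18.
Subgroups by order — order 1: 1; order 2: 1; order 3: 1; order 6: 1; order 9: 1; order 18: 1.
Total: 1 + 1 + 1 + 1 + 1 + 1 = 6.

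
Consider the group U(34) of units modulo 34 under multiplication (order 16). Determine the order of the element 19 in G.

8

Compute successive powers of 19 mod 34: 19, 21, 25, 33, 15, 13, 9, 1; 19^8 ≡ 1 (mod 34).
So |⟨19⟩| = 8.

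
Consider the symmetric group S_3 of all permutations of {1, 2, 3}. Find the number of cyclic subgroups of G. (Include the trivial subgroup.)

Group the elements of G by the cyclic subgroup they generate; each cyclic subgroup of order d accounts for φ(d) elements.
Cyclic subgroups by order — order 1: 1; order 2: 3; order 3: 1.
Total: 5.

5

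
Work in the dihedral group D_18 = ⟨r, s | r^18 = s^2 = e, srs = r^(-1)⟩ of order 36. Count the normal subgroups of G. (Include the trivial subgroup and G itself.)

9

G has 45 subgroups. Checking conjugation-invariance by order — order 1: 1/1 normal; order 2: 1/19 normal; order 3: 1/1 normal; order 4: 0/9 normal; order 6: 1/7 normal; order 9: 1/1 normal; order 12: 0/3 normal; order 18: 3/3 normal; order 36: 1/1 normal.
Total normal subgroups: 9.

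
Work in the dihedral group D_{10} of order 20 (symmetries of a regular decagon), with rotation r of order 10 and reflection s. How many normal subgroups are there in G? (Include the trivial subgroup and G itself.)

7

G has 22 subgroups. Checking conjugation-invariance by order — order 1: 1/1 normal; order 2: 1/11 normal; order 4: 0/5 normal; order 5: 1/1 normal; order 10: 3/3 normal; order 20: 1/1 normal.
Total normal subgroups: 7.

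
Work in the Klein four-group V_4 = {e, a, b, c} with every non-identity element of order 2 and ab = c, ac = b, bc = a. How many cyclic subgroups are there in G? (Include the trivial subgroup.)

Group the elements of G by the cyclic subgroup they generate; each cyclic subgroup of order d accounts for φ(d) elements.
Cyclic subgroups by order — order 1: 1; order 2: 3.
Total: 4.

4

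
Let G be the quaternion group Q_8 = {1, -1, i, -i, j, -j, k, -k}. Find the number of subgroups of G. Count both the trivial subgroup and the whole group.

6

|G| = 8, so by Lagrange every subgroup order divides 8. Divisors: 1, 2, 4, 8.
Subgroups by order — order 1: 1; order 2: 1; order 4: 3; order 8: 1.
Total: 1 + 1 + 3 + 1 = 6.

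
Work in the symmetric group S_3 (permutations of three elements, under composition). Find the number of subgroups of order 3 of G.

1

|G| = 6 and 3 | 6, so subgroups of order 3 are possible by Lagrange.
The subgroups of order 3 are: {e, (1 2 3), (1 3 2)}.
So G has 1 subgroup of order 3.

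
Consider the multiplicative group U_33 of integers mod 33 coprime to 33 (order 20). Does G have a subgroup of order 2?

Yes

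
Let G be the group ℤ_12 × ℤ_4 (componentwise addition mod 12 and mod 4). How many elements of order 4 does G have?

An element (a,b) has order lcm(ord(a), ord(b)); count pairs with lcm equal to 4.
Enumerating gives 12 such elements.

12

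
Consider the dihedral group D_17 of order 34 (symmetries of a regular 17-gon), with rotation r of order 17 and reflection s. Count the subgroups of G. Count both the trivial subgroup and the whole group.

20

|G| = 34, so by Lagrange every subgroup order divides 34. Divisors: 1, 2, 17, 34.
Subgroups by order — order 1: 1; order 2: 17; order 17: 1; order 34: 1.
Total: 1 + 17 + 1 + 1 = 20.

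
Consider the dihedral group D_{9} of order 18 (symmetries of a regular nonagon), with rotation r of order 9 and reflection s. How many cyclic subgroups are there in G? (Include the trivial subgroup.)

Group the elements of G by the cyclic subgroup they generate; each cyclic subgroup of order d accounts for φ(d) elements.
Cyclic subgroups by order — order 1: 1; order 2: 9; order 3: 1; order 9: 1.
Total: 12.

12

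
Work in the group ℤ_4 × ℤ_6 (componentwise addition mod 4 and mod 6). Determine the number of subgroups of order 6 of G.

3

|G| = 24 and 6 | 24, so subgroups of order 6 are possible by Lagrange.
The subgroups of order 6 are: {(0,0), (0,1), (0,2), (0,3), (0,4), (0,5)}; {(0,0), (0,2), (0,4), (2,0), (2,2), (2,4)}; {(0,0), (0,2), (0,4), (2,1), (2,3), (2,5)}.
So G has 3 subgroups of order 6.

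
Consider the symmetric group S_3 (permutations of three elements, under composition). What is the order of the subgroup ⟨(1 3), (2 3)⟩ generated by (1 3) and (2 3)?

6

|⟨(1 3)⟩| = 2 and |⟨(2 3)⟩| = 2, so |H| is a multiple of lcm(2, 2) = 2 and divides |G| = 6.
Closing {(1 3), (2 3)} under the group operation gives all of G, so |H| = 6.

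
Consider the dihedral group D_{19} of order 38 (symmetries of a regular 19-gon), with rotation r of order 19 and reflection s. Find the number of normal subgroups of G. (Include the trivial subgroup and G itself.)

3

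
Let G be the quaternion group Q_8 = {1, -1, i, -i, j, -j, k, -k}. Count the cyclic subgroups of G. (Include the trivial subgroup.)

A cyclic subgroup of order d is generated by each of its φ(d) elements of order d, so the cyclic subgroups of order d number (#elements of order d)/φ(d).
Cyclic subgroups by order — order 1: 1; order 2: 1; order 4: 3.
Total: 5.

5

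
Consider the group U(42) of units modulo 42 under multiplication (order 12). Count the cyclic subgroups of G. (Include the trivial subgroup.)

Group the elements of G by the cyclic subgroup they generate; each cyclic subgroup of order d accounts for φ(d) elements.
Cyclic subgroups by order — order 1: 1; order 2: 3; order 3: 1; order 6: 3.
Total: 8.

8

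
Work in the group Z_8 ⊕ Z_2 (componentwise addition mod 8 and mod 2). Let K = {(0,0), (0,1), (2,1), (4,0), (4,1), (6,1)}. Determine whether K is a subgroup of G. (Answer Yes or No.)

No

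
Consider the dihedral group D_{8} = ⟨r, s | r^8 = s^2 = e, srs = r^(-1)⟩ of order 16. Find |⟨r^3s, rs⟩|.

|⟨r^3s⟩| = 2 and |⟨rs⟩| = 2, so |H| is a multiple of lcm(2, 2) = 2 and divides |G| = 16.
Closing under the operation: H = {e, r^2, r^4, r^6, rs, r^3s, r^5s, r^7s}, so |H| = 8.

8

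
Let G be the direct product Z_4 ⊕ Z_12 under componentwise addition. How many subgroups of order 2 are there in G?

3

|G| = 48 and 2 | 48, so subgroups of order 2 are possible by Lagrange.
The subgroups of order 2 are: {(0,0), (0,6)}; {(0,0), (2,0)}; {(0,0), (2,6)}.
So G has 3 subgroups of order 2.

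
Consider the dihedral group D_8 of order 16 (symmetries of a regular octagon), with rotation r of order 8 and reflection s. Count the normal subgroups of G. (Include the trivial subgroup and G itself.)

7

G has 19 subgroups. Checking conjugation-invariance by order — order 1: 1/1 normal; order 2: 1/9 normal; order 4: 1/5 normal; order 8: 3/3 normal; order 16: 1/1 normal.
Total normal subgroups: 7.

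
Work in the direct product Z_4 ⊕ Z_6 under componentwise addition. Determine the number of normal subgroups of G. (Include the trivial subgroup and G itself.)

16

G is abelian, so every subgroup is normal.
G has 16 subgroups in total, hence 16 normal subgroups.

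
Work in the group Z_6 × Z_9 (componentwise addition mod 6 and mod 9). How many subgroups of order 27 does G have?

1

|G| = 54 and 27 | 54, so subgroups of order 27 are possible by Lagrange.
The subgroups of order 27 are: {(0,0), (0,1), (0,2), (0,3), (0,4), (0,5), (0,6), (0,7), (0,8), (2,0), (2,1), (2,2), (2,3), (2,4), (2,5), (2,6), (2,7), (2,8), (4,0), (4,1), (4,2), (4,3), (4,4), (4,5), (4,6), (4,7), (4,8)}.
So G has 1 subgroup of order 27.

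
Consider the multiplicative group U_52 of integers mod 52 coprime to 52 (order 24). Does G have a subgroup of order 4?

4 | 24. A subgroup of order 4 is {1, 5, 21, 25}.

Yes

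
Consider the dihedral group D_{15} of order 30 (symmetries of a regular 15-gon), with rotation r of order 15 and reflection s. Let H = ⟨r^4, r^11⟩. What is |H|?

15

|⟨r^4⟩| = 15 and |⟨r^11⟩| = 15, so |H| is a multiple of lcm(15, 15) = 15 and divides |G| = 30.
Closing under the operation: H = {e, r, r^2, r^3, r^4, r^5, r^6, r^7, r^8, r^9, r^10, r^11, r^12, r^13, r^14}, so |H| = 15.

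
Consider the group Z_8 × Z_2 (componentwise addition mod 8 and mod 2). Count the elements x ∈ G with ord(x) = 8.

8

An element (a,b) has order lcm(ord(a), ord(b)); count pairs with lcm equal to 8.
Enumerating gives 8 such elements.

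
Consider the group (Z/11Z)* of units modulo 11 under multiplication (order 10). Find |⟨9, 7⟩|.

10

|⟨9⟩| = 5 and |⟨7⟩| = 10, so |H| is a multiple of lcm(5, 10) = 10 and divides |G| = 10.
Closing {9, 7} under the group operation gives all of G, so |H| = 10.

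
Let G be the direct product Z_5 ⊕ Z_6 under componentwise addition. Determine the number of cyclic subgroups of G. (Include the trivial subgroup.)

Group the elements of G by the cyclic subgroup they generate; each cyclic subgroup of order d accounts for φ(d) elements.
Cyclic subgroups by order — order 1: 1; order 2: 1; order 3: 1; order 5: 1; order 6: 1; order 10: 1; order 15: 1; order 30: 1.
Total: 8.

8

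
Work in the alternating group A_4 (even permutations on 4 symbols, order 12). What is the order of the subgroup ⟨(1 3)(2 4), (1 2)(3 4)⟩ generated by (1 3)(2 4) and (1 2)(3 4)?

4

|⟨(1 3)(2 4)⟩| = 2 and |⟨(1 2)(3 4)⟩| = 2, so |H| is a multiple of lcm(2, 2) = 2 and divides |G| = 12.
Closing under the operation: H = {e, (1 2)(3 4), (1 3)(2 4), (1 4)(2 3)}, so |H| = 4.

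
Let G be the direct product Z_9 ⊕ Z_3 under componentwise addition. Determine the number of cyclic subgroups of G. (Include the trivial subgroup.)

8

A cyclic subgroup of order d is generated by each of its φ(d) elements of order d, so the cyclic subgroups of order d number (#elements of order d)/φ(d).
Cyclic subgroups by order — order 1: 1; order 3: 4; order 9: 3.
Total: 8.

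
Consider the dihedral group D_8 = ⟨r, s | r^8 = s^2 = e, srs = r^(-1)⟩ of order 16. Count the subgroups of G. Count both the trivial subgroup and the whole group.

19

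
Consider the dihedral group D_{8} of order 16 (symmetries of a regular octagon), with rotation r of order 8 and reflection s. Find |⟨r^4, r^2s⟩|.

4

|⟨r^4⟩| = 2 and |⟨r^2s⟩| = 2, so |H| is a multiple of lcm(2, 2) = 2 and divides |G| = 16.
Closing under the operation: H = {e, r^4, r^2s, r^6s}, so |H| = 4.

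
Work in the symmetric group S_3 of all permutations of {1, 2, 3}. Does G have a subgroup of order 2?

2 | 6. A subgroup of order 2 is {e, (1 2)}.

Yes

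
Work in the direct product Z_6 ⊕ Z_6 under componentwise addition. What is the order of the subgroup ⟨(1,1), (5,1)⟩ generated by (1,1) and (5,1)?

|⟨(1,1)⟩| = 6 and |⟨(5,1)⟩| = 6, so |H| is a multiple of lcm(6, 6) = 6 and divides |G| = 36.
Closing under the operation: H = {(0,0), (0,2), (0,4), (1,1), (1,3), (1,5), (2,0), (2,2), (2,4), (3,1), (3,3), (3,5), (4,0), (4,2), (4,4), (5,1), (5,3), (5,5)}, so |H| = 18.

18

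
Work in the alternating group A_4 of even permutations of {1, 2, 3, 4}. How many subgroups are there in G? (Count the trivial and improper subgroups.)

|G| = 12, so by Lagrange every subgroup order divides 12. Divisors: 1, 2, 3, 4, 6, 12.
Subgroups by order — order 1: 1; order 2: 3; order 3: 4; order 4: 1; order 6: 0; order 12: 1.
Total: 1 + 3 + 4 + 1 + 0 + 1 = 10.

10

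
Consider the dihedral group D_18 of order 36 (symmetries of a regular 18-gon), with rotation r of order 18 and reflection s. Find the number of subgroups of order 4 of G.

|G| = 36 and 4 | 36, so subgroups of order 4 are possible by Lagrange.
The subgroups of order 4 are: {e, r^9, rs, r^10s}; {e, r^9, r^2s, r^11s}; {e, r^9, r^3s, r^12s}; {e, r^9, r^4s, r^13s}; … (9 in all).
So G has 9 subgroups of order 4.

9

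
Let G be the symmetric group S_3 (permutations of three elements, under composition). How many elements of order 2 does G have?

The elements of order 2 are: (2 3), (1 2), (1 3).
That's 3.

3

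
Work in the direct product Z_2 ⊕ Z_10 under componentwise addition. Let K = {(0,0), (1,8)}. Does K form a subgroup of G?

(1,8) ∈ K but its inverse (1,2) ∉ K, so K is not a subgroup.

No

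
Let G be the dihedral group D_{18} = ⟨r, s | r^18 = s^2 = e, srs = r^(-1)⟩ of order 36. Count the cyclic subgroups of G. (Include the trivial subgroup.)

A cyclic subgroup of order d is generated by each of its φ(d) elements of order d, so the cyclic subgroups of order d number (#elements of order d)/φ(d).
Cyclic subgroups by order — order 1: 1; order 2: 19; order 3: 1; order 6: 1; order 9: 1; order 18: 1.
Total: 24.

24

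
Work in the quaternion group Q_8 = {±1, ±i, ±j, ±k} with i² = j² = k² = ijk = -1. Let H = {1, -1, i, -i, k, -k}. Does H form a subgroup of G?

No

|H| = 6 does not divide |G| = 8, so by Lagrange H is not a subgroup.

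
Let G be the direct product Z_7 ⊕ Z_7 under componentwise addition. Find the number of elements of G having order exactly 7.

48

An element (a,b) has order lcm(ord(a), ord(b)); count pairs with lcm equal to 7.
Enumerating gives 48 such elements.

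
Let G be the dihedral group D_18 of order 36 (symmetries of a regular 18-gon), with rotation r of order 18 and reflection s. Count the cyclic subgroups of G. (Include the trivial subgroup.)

Each element a generates a cyclic subgroup ⟨a⟩; distinct elements may generate the same one (a cyclic group of order d has φ(d) generators).
Cyclic subgroups by order — order 1: 1; order 2: 19; order 3: 1; order 6: 1; order 9: 1; order 18: 1.
Total: 24.

24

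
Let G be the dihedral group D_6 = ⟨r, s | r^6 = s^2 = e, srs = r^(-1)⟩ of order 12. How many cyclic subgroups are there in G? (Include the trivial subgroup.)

Each element a generates a cyclic subgroup ⟨a⟩; distinct elements may generate the same one (a cyclic group of order d has φ(d) generators).
Cyclic subgroups by order — order 1: 1; order 2: 7; order 3: 1; order 6: 1.
Total: 10.

10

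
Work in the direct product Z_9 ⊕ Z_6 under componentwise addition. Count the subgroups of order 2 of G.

1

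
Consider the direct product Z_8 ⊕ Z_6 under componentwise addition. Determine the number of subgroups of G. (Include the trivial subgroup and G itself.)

|G| = 48, so by Lagrange every subgroup order divides 48. Divisors: 1, 2, 3, 4, 6, 8, 12, 16, 24, 48.
Subgroups by order — order 1: 1; order 2: 3; order 3: 1; order 4: 3; order 6: 3; order 8: 3; order 12: 3; order 16: 1; order 24: 3; order 48: 1.
Total: 1 + 3 + 1 + 3 + 3 + 3 + 3 + 1 + 3 + 1 = 22.

22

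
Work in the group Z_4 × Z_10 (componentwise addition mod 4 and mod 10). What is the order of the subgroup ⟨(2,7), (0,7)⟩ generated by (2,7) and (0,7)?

|⟨(2,7)⟩| = 10 and |⟨(0,7)⟩| = 10, so |H| is a multiple of lcm(10, 10) = 10 and divides |G| = 40.
Closing under the operation: H = {(0,0), (0,1), (0,2), (0,3), (0,4), (0,5), (0,6), (0,7), (0,8), (0,9), (2,0), (2,1), (2,2), (2,3), (2,4), (2,5), (2,6), (2,7), (2,8), (2,9)}, so |H| = 20.

20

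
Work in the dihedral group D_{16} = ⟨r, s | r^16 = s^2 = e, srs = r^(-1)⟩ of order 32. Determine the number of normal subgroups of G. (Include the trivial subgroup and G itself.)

8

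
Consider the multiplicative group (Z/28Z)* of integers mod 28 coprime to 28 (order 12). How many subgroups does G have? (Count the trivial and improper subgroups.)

10

|G| = 12, so by Lagrange every subgroup order divides 12. Divisors: 1, 2, 3, 4, 6, 12.
Subgroups by order — order 1: 1; order 2: 3; order 3: 1; order 4: 1; order 6: 3; order 12: 1.
Total: 1 + 3 + 1 + 1 + 3 + 1 = 10.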